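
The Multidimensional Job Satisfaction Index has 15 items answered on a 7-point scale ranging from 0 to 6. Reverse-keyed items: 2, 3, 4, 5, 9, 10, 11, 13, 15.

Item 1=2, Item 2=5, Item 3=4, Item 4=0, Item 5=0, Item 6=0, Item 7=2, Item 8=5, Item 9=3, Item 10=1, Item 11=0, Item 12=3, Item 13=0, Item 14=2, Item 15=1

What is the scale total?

Reverse-coded items (reverse-coded value = 6 − response):
  item 2: 6 − 5 = 1
  item 3: 6 − 4 = 2
  item 4: 6 − 0 = 6
  item 5: 6 − 0 = 6
  item 9: 6 − 3 = 3
  item 10: 6 − 1 = 5
  item 11: 6 − 0 = 6
  item 13: 6 − 0 = 6
  item 15: 6 − 1 = 5
Scored responses: 2, 1, 2, 6, 6, 0, 2, 5, 3, 5, 6, 3, 6, 2, 5
Total = 2 + 1 + 2 + 6 + 6 + 0 + 2 + 5 + 3 + 5 + 6 + 3 + 6 + 2 + 5 = 54

54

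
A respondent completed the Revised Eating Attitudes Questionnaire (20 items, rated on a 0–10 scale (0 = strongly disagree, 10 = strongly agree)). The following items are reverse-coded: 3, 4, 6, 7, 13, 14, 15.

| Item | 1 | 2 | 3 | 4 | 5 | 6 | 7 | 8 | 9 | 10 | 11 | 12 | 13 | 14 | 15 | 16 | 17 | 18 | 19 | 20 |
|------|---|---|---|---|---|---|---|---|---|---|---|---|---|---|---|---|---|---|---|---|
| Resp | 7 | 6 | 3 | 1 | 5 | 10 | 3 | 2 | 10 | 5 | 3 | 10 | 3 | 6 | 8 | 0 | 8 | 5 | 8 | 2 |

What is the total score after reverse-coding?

107

Reversing items 3, 4, 6, 7, 13, 14, & 15 with 10 − raw:
Total = 7 + 6 + (10−3) + (10−1) + 5 + (10−10) + (10−3) + 2 + 10 + 5 + 3 + 10 + (10−3) + (10−6) + (10−8) + 0 + 8 + 5 + 8 + 2
      = 7 + 6 + 7 + 9 + 5 + 0 + 7 + 2 + 10 + 5 + 3 + 10 + 7 + 4 + 2 + 0 + 8 + 5 + 8 + 2 = 107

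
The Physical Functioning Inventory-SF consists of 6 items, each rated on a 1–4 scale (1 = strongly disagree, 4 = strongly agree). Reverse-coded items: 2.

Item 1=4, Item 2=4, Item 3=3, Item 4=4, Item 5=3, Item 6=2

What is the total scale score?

Reverse-coded items (reversed = (1+4) − raw = 5 − raw):
  item 2: 5 − 4 = 1
Scored items: 4, 1, 3, 4, 3, 2
Total = 4 + 1 + 3 + 4 + 3 + 2 = 17

17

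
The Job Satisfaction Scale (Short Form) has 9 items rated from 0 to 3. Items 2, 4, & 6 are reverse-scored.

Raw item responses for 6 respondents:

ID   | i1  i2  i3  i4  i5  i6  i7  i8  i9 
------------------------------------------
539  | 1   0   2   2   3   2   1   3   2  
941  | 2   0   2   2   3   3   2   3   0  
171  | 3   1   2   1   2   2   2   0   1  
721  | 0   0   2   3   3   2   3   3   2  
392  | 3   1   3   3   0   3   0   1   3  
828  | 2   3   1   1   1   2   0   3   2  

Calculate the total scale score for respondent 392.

Respondent 392 raw: 3, 1, 3, 3, 0, 3, 0, 1, 3.
Reverse-coded (reversed = (0+3) − raw = 3 − raw):
  item 1: 3
  item 2: 3 − 1 = 2
  item 3: 3
  item 4: 3 − 3 = 0
  item 5: 0
  item 6: 3 − 3 = 0
  item 7: 0
  item 8: 1
  item 9: 3
Sum = 3 + 2 + 3 + 0 + 0 + 0 + 0 + 1 + 3 = 12

12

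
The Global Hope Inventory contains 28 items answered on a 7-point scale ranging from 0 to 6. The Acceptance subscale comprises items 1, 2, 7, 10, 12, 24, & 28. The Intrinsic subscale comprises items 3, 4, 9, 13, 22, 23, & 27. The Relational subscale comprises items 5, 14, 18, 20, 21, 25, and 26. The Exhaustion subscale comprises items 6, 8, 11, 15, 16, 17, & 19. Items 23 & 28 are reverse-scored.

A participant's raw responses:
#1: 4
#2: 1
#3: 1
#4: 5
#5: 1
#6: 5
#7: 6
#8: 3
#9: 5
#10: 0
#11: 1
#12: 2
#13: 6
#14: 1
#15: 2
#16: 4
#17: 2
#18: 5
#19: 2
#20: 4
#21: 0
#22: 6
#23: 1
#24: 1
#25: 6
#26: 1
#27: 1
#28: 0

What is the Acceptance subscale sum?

Acceptance items: 1, 2, 7, 10, 12, 24, 28.
Of these, item 28 is reverse-scored; reverse-coded value = 6 − response.
  item 1: 4
  item 2: 1
  item 7: 6
  item 10: 0
  item 12: 2
  item 24: 1
  item 28: 6 − 0 = 6
Sum = 4 + 1 + 6 + 0 + 2 + 1 + 6 = 20

20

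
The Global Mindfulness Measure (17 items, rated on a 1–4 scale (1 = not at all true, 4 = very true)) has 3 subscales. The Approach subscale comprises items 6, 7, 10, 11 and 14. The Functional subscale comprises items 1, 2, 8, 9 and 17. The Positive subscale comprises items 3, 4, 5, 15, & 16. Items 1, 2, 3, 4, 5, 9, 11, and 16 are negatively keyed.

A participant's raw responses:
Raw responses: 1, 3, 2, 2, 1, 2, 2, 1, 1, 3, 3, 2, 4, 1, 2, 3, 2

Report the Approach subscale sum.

Approach items: 6, 7, 10, 11, 14.
Of these, item 11 is negatively keyed; reversed = (1+4) − raw = 5 − raw.
  item 6: 2
  item 7: 2
  item 10: 3
  item 11: 5 − 3 = 2
  item 14: 1
Sum = 2 + 2 + 3 + 2 + 1 = 10

10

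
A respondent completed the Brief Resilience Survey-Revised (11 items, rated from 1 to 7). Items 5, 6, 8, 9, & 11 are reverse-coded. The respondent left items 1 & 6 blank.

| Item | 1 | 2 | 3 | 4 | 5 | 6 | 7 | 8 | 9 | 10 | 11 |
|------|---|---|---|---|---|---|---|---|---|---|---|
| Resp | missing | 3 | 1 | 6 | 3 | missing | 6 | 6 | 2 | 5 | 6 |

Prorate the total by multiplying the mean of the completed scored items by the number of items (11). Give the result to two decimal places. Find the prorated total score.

Reverse-coded (reverse-coded value = 8 − response):
  item 5: 8 − 3 = 5
  item 8: 8 − 6 = 2
  item 9: 8 − 2 = 6
  item 11: 8 − 6 = 2
Completed scored items (9 of 11): 3, 1, 6, 5, 6, 2, 6, 5, 2; sum = 36.
Person mean = 36 / 9 ≈ 4.0000
Prorated total = (36 / 9) × 11 = 44.00 (to 2 dp)

44.00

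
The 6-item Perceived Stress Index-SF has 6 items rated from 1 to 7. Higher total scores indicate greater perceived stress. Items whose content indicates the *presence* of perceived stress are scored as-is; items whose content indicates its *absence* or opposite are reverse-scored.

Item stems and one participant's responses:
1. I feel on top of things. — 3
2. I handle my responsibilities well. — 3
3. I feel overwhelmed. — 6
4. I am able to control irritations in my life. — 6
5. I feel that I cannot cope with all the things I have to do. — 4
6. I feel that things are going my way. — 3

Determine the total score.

Items 1, 2, 4, 6 describe the absence/opposite of perceived stress → reverse-score.
reversed = (1+7) − raw = 8 − raw.
  item 1: 8 − 3 = 5
  item 2: 8 − 3 = 5
  item 3: 6
  item 4: 8 − 6 = 2
  item 5: 4
  item 6: 8 − 3 = 5
Total = 5 + 5 + 6 + 2 + 4 + 5 = 27

27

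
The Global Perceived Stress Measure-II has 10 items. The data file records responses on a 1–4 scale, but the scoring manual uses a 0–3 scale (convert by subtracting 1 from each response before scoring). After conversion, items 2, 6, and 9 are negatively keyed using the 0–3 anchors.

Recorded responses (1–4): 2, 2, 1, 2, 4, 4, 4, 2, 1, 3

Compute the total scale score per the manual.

Convert to 0–3: 1, 1, 0, 1, 3, 3, 3, 1, 0, 2
Reverse-coded (reverse-coded value = 3 − response):
  item 2: 3 − 1 = 2
  item 6: 3 − 3 = 0
  item 9: 3 − 0 = 3
Scored: 1, 2, 0, 1, 3, 0, 3, 1, 3, 2
Total = 16

16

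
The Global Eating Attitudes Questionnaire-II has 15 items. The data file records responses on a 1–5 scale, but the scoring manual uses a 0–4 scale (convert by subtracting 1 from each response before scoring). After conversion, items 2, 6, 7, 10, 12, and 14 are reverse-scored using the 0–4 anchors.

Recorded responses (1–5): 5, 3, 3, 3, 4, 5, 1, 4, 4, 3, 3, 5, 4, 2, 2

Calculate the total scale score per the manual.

34

Convert to 0–4: 4, 2, 2, 2, 3, 4, 0, 3, 3, 2, 2, 4, 3, 1, 1
Reverse-coded (on a 0–4 scale, reversed = 4 − raw):
  item 2: 4 − 2 = 2
  item 6: 4 − 4 = 0
  item 7: 4 − 0 = 4
  item 10: 4 − 2 = 2
  item 12: 4 − 4 = 0
  item 14: 4 − 1 = 3
Scored: 4, 2, 2, 2, 3, 0, 4, 3, 3, 2, 2, 0, 3, 3, 1
Total = 34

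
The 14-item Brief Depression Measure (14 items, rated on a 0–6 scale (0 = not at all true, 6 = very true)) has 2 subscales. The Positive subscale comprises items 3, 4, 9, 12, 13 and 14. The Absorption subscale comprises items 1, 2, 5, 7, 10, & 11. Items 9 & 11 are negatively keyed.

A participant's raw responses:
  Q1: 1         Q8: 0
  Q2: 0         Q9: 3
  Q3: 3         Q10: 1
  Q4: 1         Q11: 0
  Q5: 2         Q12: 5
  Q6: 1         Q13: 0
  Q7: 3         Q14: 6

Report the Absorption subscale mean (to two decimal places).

2.17

Absorption items: 1, 2, 5, 7, 10, 11.
Of these, item 11 is negatively keyed; reversed = (0+6) − raw = 6 − raw.
  item 1: 1
  item 2: 0
  item 5: 2
  item 7: 3
  item 10: 1
  item 11: 6 − 0 = 6
Sum = 1 + 0 + 2 + 3 + 1 + 6 = 13
Mean = 13 / 6 = 2.17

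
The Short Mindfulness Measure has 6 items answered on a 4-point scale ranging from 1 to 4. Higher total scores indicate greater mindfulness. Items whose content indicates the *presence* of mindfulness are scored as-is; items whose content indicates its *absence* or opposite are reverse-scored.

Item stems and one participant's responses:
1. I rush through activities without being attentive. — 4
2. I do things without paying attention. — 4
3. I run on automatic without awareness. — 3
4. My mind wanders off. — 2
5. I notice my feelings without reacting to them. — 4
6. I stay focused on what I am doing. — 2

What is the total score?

13

Items 1, 2, 3, 4 describe the absence/opposite of mindfulness → reverse-score.
reverse-coded value = 5 − response.
  item 1: 5 − 4 = 1
  item 2: 5 − 4 = 1
  item 3: 5 − 3 = 2
  item 4: 5 − 2 = 3
  item 5: 4
  item 6: 2
Total = 1 + 1 + 2 + 3 + 4 + 2 = 13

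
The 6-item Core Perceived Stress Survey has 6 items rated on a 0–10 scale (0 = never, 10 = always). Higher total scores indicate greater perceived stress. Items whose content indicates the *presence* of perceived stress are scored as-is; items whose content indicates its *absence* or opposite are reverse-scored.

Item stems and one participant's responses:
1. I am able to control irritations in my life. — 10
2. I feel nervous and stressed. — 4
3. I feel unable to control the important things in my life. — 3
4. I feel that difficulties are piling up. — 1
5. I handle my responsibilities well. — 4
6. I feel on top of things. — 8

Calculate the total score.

16

Items 1, 5, 6 describe the absence/opposite of perceived stress → reverse-score.
reverse-coded value = 10 − response.
  item 1: 10 − 10 = 0
  item 2: 4
  item 3: 3
  item 4: 1
  item 5: 10 − 4 = 6
  item 6: 10 − 8 = 2
Total = 0 + 4 + 3 + 1 + 6 + 2 = 16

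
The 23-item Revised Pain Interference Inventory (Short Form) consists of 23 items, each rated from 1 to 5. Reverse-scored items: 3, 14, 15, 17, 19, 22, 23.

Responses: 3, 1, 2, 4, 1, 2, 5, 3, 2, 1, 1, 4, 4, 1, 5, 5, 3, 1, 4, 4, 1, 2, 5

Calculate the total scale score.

Raw sum = 64. Reverse-scored items: 3, 14, 15, 17, 19, 22, 23; their raw sum = 22.
Each reversal replaces raw with 6 − raw, changing the total by 6 − 2·raw per item.
Total = 64 + 7·6 − 2·22 = 64 + 42 − 44 = 62

62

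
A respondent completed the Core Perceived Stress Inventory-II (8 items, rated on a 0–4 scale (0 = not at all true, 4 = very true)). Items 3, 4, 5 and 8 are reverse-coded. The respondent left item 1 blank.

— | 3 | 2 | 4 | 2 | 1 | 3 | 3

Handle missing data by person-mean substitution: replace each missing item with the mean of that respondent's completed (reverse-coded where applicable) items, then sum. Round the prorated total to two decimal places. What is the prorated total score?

Reverse-coded (reverse-coded value = 4 − response):
  item 3: 4 − 2 = 2
  item 4: 4 − 4 = 0
  item 5: 4 − 2 = 2
  item 8: 4 − 3 = 1
Completed scored items (7 of 8): 3, 2, 0, 2, 1, 3, 1; sum = 12.
Person mean = 12 / 7 ≈ 1.7143
Prorated total = (12 / 7) × 8 = 13.71 (to 2 dp)

13.71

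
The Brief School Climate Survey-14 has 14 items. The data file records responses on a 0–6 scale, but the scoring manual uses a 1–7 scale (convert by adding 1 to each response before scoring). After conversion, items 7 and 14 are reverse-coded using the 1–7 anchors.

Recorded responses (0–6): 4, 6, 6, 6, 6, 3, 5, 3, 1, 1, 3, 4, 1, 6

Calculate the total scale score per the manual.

59

Convert to 1–7: 5, 7, 7, 7, 7, 4, 6, 4, 2, 2, 4, 5, 2, 7
Reverse-coded (on a 1–7 scale, reversed = 8 − raw):
  item 7: 8 − 6 = 2
  item 14: 8 − 7 = 1
Scored: 5, 7, 7, 7, 7, 4, 2, 4, 2, 2, 4, 5, 2, 1
Total = 59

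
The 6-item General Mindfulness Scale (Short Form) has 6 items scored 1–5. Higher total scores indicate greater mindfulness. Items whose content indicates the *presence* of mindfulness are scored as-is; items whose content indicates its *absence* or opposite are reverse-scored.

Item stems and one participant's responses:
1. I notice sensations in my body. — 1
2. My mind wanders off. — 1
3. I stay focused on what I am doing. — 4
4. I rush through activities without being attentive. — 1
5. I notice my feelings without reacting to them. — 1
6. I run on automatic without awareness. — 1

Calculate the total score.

21

Items 2, 4, 6 describe the absence/opposite of mindfulness → reverse-score.
on a 1–5 scale, reversed = 6 − raw.
  item 1: 1
  item 2: 6 − 1 = 5
  item 3: 4
  item 4: 6 − 1 = 5
  item 5: 1
  item 6: 6 − 1 = 5
Total = 1 + 5 + 4 + 5 + 1 + 5 = 21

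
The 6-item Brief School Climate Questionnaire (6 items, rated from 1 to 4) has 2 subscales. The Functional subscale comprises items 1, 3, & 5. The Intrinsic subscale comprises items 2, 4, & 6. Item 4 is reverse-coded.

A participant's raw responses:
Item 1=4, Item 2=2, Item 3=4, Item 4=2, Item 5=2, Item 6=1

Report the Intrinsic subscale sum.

6

Intrinsic items: 2, 4, 6.
Of these, item 4 is reverse-coded; on a 1–4 scale, reversed = 5 − raw.
  item 2: 2
  item 4: 5 − 2 = 3
  item 6: 1
Sum = 2 + 3 + 1 = 6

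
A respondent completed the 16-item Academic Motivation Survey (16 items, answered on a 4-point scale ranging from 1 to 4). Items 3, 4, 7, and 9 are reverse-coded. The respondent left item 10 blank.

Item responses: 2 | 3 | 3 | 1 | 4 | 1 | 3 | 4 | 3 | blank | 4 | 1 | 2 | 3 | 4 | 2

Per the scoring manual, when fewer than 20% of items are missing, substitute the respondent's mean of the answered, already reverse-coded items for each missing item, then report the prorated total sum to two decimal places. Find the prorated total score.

Reverse-coded (reverse-coded value = 5 − response):
  item 3: 5 − 3 = 2
  item 4: 5 − 1 = 4
  item 7: 5 − 3 = 2
  item 9: 5 − 3 = 2
Completed scored items (15 of 16): 2, 3, 2, 4, 4, 1, 2, 4, 2, 4, 1, 2, 3, 4, 2; sum = 40.
Person mean = 40 / 15 ≈ 2.6667
Prorated total = (40 / 15) × 16 = 42.67 (to 2 dp)

42.67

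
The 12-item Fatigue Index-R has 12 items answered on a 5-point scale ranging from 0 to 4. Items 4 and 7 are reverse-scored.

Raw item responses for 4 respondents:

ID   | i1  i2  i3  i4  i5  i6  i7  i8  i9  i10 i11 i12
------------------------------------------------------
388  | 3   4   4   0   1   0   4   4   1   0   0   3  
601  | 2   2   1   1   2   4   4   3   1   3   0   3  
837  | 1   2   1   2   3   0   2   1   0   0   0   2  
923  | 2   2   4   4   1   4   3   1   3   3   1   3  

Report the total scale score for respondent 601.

Respondent 601 raw: 2, 2, 1, 1, 2, 4, 4, 3, 1, 3, 0, 3.
Reverse-coded (reversed = (0+4) − raw = 4 − raw):
  item 1: 2
  item 2: 2
  item 3: 1
  item 4: 4 − 1 = 3
  item 5: 2
  item 6: 4
  item 7: 4 − 4 = 0
  item 8: 3
  item 9: 1
  item 10: 3
  item 11: 0
  item 12: 3
Sum = 2 + 2 + 1 + 3 + 2 + 4 + 0 + 3 + 1 + 3 + 0 + 3 = 24

24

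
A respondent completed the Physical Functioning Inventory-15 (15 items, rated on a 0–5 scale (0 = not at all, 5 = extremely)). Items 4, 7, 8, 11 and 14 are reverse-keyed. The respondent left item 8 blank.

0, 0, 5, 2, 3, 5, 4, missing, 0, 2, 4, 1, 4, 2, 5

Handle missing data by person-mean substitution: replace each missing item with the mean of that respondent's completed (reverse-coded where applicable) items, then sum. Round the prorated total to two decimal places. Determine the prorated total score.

Reverse-coded (reverse-coded value = 5 − response):
  item 4: 5 − 2 = 3
  item 7: 5 − 4 = 1
  item 11: 5 − 4 = 1
  item 14: 5 − 2 = 3
Completed scored items (14 of 15): 0, 0, 5, 3, 3, 5, 1, 0, 2, 1, 1, 4, 3, 5; sum = 33.
Person mean = 33 / 14 ≈ 2.3571
Prorated total = (33 / 14) × 15 = 35.36 (to 2 dp)

35.36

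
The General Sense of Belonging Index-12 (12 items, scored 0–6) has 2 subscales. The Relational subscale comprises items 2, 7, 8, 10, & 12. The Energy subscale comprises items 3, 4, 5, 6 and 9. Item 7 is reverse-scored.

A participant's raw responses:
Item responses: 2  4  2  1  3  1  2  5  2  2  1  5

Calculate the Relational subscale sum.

20

Relational items: 2, 7, 8, 10, 12.
Of these, item 7 is reverse-scored; reversed = (0+6) − raw = 6 − raw.
  item 2: 4
  item 7: 6 − 2 = 4
  item 8: 5
  item 10: 2
  item 12: 5
Sum = 4 + 4 + 5 + 2 + 5 = 20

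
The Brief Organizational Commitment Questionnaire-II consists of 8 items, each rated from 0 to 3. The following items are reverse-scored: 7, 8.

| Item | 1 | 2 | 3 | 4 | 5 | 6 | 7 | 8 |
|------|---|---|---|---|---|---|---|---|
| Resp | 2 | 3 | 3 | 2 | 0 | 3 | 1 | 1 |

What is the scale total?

Reverse-scored items use 3 − raw:
  item 7: 3 − 1 = 2
  item 8: 3 − 1 = 2
After reverse-coding: 2, 3, 3, 2, 0, 3, 2, 2
Total = 2 + 3 + 3 + 2 + 0 + 3 + 2 + 2 = 17

17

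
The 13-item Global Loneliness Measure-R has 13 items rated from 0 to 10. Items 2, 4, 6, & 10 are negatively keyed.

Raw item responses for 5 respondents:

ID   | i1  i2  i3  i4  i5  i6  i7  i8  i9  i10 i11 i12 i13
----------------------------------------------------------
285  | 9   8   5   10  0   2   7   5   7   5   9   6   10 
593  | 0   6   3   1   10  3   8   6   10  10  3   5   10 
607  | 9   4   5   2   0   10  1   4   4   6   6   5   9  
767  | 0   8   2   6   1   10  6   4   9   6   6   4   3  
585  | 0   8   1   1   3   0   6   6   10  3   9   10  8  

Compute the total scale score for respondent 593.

Respondent 593 raw: 0, 6, 3, 1, 10, 3, 8, 6, 10, 10, 3, 5, 10.
Reverse-coded (reversed = (0+10) − raw = 10 − raw):
  item 1: 0
  item 2: 10 − 6 = 4
  item 3: 3
  item 4: 10 − 1 = 9
  item 5: 10
  item 6: 10 − 3 = 7
  item 7: 8
  item 8: 6
  item 9: 10
  item 10: 10 − 10 = 0
  item 11: 3
  item 12: 5
  item 13: 10
Sum = 0 + 4 + 3 + 9 + 10 + 7 + 8 + 6 + 10 + 0 + 3 + 5 + 10 = 75

75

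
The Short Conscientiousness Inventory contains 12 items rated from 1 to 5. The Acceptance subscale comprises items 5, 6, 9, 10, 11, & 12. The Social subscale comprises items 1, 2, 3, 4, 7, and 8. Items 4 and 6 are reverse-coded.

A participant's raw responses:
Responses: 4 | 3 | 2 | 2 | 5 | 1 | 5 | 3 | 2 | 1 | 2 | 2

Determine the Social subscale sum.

21

Social items: 1, 2, 3, 4, 7, 8.
Of these, item 4 is reverse-coded; reversed = (1+5) − raw = 6 − raw.
  item 1: 4
  item 2: 3
  item 3: 2
  item 4: 6 − 2 = 4
  item 7: 5
  item 8: 3
Sum = 4 + 3 + 2 + 4 + 5 + 3 = 21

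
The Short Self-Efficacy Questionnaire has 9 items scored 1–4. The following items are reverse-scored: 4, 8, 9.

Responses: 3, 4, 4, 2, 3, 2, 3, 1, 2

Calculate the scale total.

Reverse-scored items use 5 − raw:
  item 4: 5 − 2 = 3
  item 8: 5 − 1 = 4
  item 9: 5 − 2 = 3
Scored responses: 3, 4, 4, 3, 3, 2, 3, 4, 3
Total = 3 + 4 + 4 + 3 + 3 + 2 + 3 + 4 + 3 = 29

29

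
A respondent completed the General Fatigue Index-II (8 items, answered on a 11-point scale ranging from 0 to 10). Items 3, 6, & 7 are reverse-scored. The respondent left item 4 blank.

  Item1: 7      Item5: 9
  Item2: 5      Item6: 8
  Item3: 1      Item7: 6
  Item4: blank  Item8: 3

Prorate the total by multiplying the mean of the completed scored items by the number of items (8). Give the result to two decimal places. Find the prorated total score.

Reverse-coded (reversed = (0+10) − raw = 10 − raw):
  item 3: 10 − 1 = 9
  item 6: 10 − 8 = 2
  item 7: 10 − 6 = 4
Completed scored items (7 of 8): 7, 5, 9, 9, 2, 4, 3; sum = 39.
Person mean = 39 / 7 ≈ 5.5714
Prorated total = (39 / 7) × 8 = 44.57 (to 2 dp)

44.57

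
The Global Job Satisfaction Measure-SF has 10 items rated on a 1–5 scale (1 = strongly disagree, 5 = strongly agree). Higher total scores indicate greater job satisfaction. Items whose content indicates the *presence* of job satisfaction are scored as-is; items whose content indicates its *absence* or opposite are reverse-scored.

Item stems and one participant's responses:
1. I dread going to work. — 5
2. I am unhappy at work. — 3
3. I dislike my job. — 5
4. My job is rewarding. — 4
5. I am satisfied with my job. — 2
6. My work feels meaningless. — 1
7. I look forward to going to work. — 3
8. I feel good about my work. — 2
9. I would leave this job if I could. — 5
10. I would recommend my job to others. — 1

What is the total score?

23

Items 1, 2, 3, 6, 9 describe the absence/opposite of job satisfaction → reverse-score.
reverse-coded value = 6 − response.
  item 1: 6 − 5 = 1
  item 2: 6 − 3 = 3
  item 3: 6 − 5 = 1
  item 4: 4
  item 5: 2
  item 6: 6 − 1 = 5
  item 7: 3
  item 8: 2
  item 9: 6 − 5 = 1
  item 10: 1
Total = 1 + 3 + 1 + 4 + 2 + 5 + 3 + 2 + 1 + 1 = 23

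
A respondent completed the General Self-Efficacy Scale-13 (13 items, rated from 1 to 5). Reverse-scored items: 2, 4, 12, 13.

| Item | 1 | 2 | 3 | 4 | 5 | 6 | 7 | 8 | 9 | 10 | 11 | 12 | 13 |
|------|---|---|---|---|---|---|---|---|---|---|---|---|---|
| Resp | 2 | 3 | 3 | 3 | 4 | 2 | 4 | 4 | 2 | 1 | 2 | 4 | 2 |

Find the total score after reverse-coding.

36

Raw sum = 36. Reverse-scored items: 2, 4, 12, 13; their raw sum = 12.
Each reversal replaces raw with 6 − raw, changing the total by 6 − 2·raw per item.
Total = 36 + 4·6 − 2·12 = 36 + 24 − 24 = 36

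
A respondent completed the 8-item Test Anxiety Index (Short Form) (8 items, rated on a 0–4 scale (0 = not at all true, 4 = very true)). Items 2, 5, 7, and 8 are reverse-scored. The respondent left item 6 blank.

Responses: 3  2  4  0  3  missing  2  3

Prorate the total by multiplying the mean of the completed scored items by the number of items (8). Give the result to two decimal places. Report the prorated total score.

Reverse-coded (reversed = (0+4) − raw = 4 − raw):
  item 2: 4 − 2 = 2
  item 5: 4 − 3 = 1
  item 7: 4 − 2 = 2
  item 8: 4 − 3 = 1
Completed scored items (7 of 8): 3, 2, 4, 0, 1, 2, 1; sum = 13.
Person mean = 13 / 7 ≈ 1.8571
Prorated total = (13 / 7) × 8 = 14.86 (to 2 dp)

14.86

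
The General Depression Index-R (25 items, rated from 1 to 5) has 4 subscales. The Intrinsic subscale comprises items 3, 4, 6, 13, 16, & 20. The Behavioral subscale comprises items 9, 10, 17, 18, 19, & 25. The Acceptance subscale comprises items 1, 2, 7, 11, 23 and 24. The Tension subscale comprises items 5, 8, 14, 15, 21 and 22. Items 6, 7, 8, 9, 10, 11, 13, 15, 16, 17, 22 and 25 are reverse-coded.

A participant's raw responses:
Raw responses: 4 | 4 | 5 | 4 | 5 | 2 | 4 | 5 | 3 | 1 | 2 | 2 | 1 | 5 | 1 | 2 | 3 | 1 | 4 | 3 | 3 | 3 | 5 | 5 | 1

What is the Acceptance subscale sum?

Acceptance items: 1, 2, 7, 11, 23, 24.
Of these, items 7 & 11 are reverse-coded; reverse-coded value = 6 − response.
  item 1: 4
  item 2: 4
  item 7: 6 − 4 = 2
  item 11: 6 − 2 = 4
  item 23: 5
  item 24: 5
Sum = 4 + 4 + 2 + 4 + 5 + 5 = 24

24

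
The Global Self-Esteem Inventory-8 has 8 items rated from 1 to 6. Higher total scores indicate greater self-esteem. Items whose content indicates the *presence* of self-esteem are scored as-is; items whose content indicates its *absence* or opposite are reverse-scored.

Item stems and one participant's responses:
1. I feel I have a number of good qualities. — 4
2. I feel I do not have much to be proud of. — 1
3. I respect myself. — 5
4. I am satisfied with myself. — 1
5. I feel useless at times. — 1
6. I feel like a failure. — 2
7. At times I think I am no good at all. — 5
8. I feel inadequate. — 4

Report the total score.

Items 2, 5, 6, 7, 8 describe the absence/opposite of self-esteem → reverse-score.
on a 1–6 scale, reversed = 7 − raw.
  item 1: 4
  item 2: 7 − 1 = 6
  item 3: 5
  item 4: 1
  item 5: 7 − 1 = 6
  item 6: 7 − 2 = 5
  item 7: 7 − 5 = 2
  item 8: 7 − 4 = 3
Total = 4 + 6 + 5 + 1 + 6 + 5 + 2 + 3 = 32

32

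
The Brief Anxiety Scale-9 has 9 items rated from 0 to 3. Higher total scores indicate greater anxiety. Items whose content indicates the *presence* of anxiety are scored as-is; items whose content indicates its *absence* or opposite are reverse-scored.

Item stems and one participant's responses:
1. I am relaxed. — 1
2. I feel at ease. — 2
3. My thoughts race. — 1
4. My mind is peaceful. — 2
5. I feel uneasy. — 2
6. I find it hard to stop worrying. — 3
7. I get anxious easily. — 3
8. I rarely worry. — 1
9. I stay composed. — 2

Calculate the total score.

Items 1, 2, 4, 8, 9 describe the absence/opposite of anxiety → reverse-score.
reversed = (0+3) − raw = 3 − raw.
  item 1: 3 − 1 = 2
  item 2: 3 − 2 = 1
  item 3: 1
  item 4: 3 − 2 = 1
  item 5: 2
  item 6: 3
  item 7: 3
  item 8: 3 − 1 = 2
  item 9: 3 − 2 = 1
Total = 2 + 1 + 1 + 1 + 2 + 3 + 3 + 2 + 1 = 16

16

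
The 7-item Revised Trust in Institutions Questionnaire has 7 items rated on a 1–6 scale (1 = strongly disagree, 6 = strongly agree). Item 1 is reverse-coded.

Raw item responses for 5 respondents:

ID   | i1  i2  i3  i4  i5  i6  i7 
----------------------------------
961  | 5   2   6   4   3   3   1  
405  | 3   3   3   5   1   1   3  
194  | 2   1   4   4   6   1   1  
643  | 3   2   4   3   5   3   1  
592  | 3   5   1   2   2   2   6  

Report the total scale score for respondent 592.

22

Respondent 592 raw: 3, 5, 1, 2, 2, 2, 6.
Reverse-coded (reverse-coded value = 7 − response):
  item 1: 7 − 3 = 4
  item 2: 5
  item 3: 1
  item 4: 2
  item 5: 2
  item 6: 2
  item 7: 6
Sum = 4 + 5 + 1 + 2 + 2 + 2 + 6 = 22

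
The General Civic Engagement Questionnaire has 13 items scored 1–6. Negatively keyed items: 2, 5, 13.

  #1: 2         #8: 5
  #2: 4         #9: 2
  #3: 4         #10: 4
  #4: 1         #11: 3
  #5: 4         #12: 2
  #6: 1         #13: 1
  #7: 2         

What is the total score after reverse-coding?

38

Raw sum = 35. Negatively keyed items: 2, 5, 13; their raw sum = 9.
Each reversal replaces raw with 7 − raw, changing the total by 7 − 2·raw per item.
Total = 35 + 3·7 − 2·9 = 35 + 21 − 18 = 38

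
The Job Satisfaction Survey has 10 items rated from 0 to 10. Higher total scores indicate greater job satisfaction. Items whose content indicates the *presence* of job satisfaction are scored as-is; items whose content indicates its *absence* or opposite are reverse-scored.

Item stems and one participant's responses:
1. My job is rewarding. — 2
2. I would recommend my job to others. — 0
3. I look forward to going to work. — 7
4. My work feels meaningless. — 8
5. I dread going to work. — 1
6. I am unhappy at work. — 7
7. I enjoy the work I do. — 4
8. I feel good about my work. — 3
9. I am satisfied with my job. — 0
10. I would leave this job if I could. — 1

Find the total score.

Items 4, 5, 6, 10 describe the absence/opposite of job satisfaction → reverse-score.
on a 0–10 scale, reversed = 10 − raw.
  item 1: 2
  item 2: 0
  item 3: 7
  item 4: 10 − 8 = 2
  item 5: 10 − 1 = 9
  item 6: 10 − 7 = 3
  item 7: 4
  item 8: 3
  item 9: 0
  item 10: 10 − 1 = 9
Total = 2 + 0 + 7 + 2 + 9 + 3 + 4 + 3 + 0 + 9 = 39

39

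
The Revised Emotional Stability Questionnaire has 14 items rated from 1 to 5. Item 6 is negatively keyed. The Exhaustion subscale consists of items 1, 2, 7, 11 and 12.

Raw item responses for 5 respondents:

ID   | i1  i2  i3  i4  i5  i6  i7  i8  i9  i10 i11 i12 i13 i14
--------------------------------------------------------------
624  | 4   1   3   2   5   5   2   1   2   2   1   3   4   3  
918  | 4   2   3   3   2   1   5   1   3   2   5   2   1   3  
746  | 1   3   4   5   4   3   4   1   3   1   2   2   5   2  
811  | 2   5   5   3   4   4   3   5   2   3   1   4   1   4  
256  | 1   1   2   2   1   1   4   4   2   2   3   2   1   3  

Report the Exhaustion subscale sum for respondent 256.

Respondent 256 raw: 1, 1, 2, 2, 1, 1, 4, 4, 2, 2, 3, 2, 1, 3.
Exhaustion items: 1, 2, 7, 11, 12.
Reverse-coded (reversed = (1+5) − raw = 6 − raw):
  item 1: 1
  item 2: 1
  item 7: 4
  item 11: 3
  item 12: 2
Sum = 1 + 1 + 4 + 3 + 2 = 11

11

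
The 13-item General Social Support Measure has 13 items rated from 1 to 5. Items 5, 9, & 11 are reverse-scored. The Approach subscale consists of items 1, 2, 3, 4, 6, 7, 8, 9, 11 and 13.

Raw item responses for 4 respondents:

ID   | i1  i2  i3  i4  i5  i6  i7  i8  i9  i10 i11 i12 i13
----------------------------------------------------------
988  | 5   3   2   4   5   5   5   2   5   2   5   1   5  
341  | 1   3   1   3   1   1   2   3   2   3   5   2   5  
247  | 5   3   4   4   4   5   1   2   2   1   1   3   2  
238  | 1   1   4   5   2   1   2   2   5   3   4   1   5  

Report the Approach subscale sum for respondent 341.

Respondent 341 raw: 1, 3, 1, 3, 1, 1, 2, 3, 2, 3, 5, 2, 5.
Approach items: 1, 2, 3, 4, 6, 7, 8, 9, 11, 13.
Reverse-coded (reversed = (1+5) − raw = 6 − raw):
  item 1: 1
  item 2: 3
  item 3: 1
  item 4: 3
  item 6: 1
  item 7: 2
  item 8: 3
  item 9: 6 − 2 = 4
  item 11: 6 − 5 = 1
  item 13: 5
Sum = 1 + 3 + 1 + 3 + 1 + 2 + 3 + 4 + 1 + 5 = 24

24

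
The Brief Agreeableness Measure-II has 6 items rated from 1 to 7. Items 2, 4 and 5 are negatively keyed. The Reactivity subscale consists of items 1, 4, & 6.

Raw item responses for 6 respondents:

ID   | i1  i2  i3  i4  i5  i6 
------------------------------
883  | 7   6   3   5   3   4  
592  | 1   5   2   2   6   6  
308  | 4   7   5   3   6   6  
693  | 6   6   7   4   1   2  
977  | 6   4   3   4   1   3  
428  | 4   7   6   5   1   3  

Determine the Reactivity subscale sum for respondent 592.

Respondent 592 raw: 1, 5, 2, 2, 6, 6.
Reactivity items: 1, 4, 6.
Reverse-coded (reversed = (1+7) − raw = 8 − raw):
  item 1: 1
  item 4: 8 − 2 = 6
  item 6: 6
Sum = 1 + 6 + 6 = 13

13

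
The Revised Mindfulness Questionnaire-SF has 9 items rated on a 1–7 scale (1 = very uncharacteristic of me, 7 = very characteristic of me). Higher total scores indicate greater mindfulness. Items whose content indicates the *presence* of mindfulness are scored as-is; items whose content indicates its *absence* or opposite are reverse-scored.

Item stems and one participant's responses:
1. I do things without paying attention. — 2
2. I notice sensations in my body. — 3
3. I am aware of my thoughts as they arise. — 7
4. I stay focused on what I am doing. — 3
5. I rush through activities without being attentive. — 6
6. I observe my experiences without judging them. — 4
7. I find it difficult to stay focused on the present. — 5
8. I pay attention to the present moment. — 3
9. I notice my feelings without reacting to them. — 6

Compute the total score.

37

Items 1, 5, 7 describe the absence/opposite of mindfulness → reverse-score.
on a 1–7 scale, reversed = 8 − raw.
  item 1: 8 − 2 = 6
  item 2: 3
  item 3: 7
  item 4: 3
  item 5: 8 − 6 = 2
  item 6: 4
  item 7: 8 − 5 = 3
  item 8: 3
  item 9: 6
Total = 6 + 3 + 7 + 3 + 2 + 4 + 3 + 3 + 6 = 37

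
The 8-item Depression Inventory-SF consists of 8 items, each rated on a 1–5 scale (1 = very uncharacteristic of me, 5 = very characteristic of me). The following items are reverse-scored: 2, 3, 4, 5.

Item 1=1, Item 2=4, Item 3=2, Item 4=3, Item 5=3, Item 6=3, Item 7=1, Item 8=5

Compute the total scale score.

22

Raw sum = 22. Reverse-scored items: 2, 3, 4, 5; their raw sum = 12.
Each reversal replaces raw with 6 − raw, changing the total by 6 − 2·raw per item.
Total = 22 + 4·6 − 2·12 = 22 + 24 − 24 = 22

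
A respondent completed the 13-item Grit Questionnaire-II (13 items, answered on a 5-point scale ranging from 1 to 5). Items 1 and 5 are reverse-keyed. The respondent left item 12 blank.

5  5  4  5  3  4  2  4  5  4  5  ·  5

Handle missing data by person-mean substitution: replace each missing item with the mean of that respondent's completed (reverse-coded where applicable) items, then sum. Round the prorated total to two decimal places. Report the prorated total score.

50.92

Reverse-coded (on a 1–5 scale, reversed = 6 − raw):
  item 1: 6 − 5 = 1
  item 5: 6 − 3 = 3
Completed scored items (12 of 13): 1, 5, 4, 5, 3, 4, 2, 4, 5, 4, 5, 5; sum = 47.
Person mean = 47 / 12 ≈ 3.9167
Prorated total = (47 / 12) × 13 = 50.92 (to 2 dp)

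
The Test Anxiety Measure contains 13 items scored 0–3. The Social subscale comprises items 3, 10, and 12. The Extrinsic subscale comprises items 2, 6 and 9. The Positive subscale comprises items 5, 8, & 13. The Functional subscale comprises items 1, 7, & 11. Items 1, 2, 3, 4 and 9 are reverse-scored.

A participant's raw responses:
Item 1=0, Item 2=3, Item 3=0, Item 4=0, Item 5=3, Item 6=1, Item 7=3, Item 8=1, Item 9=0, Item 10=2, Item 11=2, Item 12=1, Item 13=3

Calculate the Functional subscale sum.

8

Functional items: 1, 7, 11.
Of these, item 1 is reverse-scored; reverse-coded value = 3 − response.
  item 1: 3 − 0 = 3
  item 7: 3
  item 11: 2
Sum = 3 + 3 + 2 = 8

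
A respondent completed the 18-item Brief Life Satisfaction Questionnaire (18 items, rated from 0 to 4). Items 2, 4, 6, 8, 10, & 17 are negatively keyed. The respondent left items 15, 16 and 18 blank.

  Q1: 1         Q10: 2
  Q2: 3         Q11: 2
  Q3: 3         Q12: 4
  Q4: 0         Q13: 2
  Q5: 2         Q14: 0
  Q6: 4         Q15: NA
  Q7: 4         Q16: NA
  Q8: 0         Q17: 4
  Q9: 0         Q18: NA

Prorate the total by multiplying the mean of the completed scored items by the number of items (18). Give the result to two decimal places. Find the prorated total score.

Reverse-coded (on a 0–4 scale, reversed = 4 − raw):
  item 2: 4 − 3 = 1
  item 4: 4 − 0 = 4
  item 6: 4 − 4 = 0
  item 8: 4 − 0 = 4
  item 10: 4 − 2 = 2
  item 17: 4 − 4 = 0
Completed scored items (15 of 18): 1, 1, 3, 4, 2, 0, 4, 4, 0, 2, 2, 4, 2, 0, 0; sum = 29.
Person mean = 29 / 15 ≈ 1.9333
Prorated total = (29 / 15) × 18 = 34.80 (to 2 dp)

34.80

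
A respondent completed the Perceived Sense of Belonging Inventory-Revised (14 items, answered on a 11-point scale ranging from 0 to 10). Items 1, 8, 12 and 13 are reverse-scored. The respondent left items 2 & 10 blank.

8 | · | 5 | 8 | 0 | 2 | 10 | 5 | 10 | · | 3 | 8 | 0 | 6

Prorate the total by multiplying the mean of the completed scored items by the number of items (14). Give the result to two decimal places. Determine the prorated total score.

73.50

Reverse-coded (on a 0–10 scale, reversed = 10 − raw):
  item 1: 10 − 8 = 2
  item 8: 10 − 5 = 5
  item 12: 10 − 8 = 2
  item 13: 10 − 0 = 10
Completed scored items (12 of 14): 2, 5, 8, 0, 2, 10, 5, 10, 3, 2, 10, 6; sum = 63.
Person mean = 63 / 12 ≈ 5.2500
Prorated total = (63 / 12) × 14 = 73.50 (to 2 dp)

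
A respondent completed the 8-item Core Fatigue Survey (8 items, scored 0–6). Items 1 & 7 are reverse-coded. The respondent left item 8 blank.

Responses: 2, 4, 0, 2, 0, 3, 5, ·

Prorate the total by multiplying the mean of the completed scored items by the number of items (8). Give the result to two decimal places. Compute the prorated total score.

16.00

Reverse-coded (reversed = (0+6) − raw = 6 − raw):
  item 1: 6 − 2 = 4
  item 7: 6 − 5 = 1
Completed scored items (7 of 8): 4, 4, 0, 2, 0, 3, 1; sum = 14.
Person mean = 14 / 7 ≈ 2.0000
Prorated total = (14 / 7) × 8 = 16.00 (to 2 dp)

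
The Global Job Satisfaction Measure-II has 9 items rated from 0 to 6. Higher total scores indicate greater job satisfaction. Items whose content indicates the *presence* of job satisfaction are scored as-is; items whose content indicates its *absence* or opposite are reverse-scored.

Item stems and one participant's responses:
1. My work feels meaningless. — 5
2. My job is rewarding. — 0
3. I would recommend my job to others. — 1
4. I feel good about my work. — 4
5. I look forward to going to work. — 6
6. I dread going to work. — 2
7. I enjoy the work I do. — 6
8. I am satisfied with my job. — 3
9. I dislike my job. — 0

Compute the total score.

31

Items 1, 6, 9 describe the absence/opposite of job satisfaction → reverse-score.
reverse-coded value = 6 − response.
  item 1: 6 − 5 = 1
  item 2: 0
  item 3: 1
  item 4: 4
  item 5: 6
  item 6: 6 − 2 = 4
  item 7: 6
  item 8: 3
  item 9: 6 − 0 = 6
Total = 1 + 0 + 1 + 4 + 6 + 4 + 6 + 3 + 6 = 31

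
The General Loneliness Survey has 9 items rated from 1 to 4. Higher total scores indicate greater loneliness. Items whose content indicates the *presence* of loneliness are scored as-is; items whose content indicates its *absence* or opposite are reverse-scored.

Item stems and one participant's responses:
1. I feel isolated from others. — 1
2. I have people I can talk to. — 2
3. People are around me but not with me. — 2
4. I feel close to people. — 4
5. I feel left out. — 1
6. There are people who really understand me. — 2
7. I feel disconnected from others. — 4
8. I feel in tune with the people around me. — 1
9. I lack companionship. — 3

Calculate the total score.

22

Items 2, 4, 6, 8 describe the absence/opposite of loneliness → reverse-score.
reverse-coded value = 5 − response.
  item 1: 1
  item 2: 5 − 2 = 3
  item 3: 2
  item 4: 5 − 4 = 1
  item 5: 1
  item 6: 5 − 2 = 3
  item 7: 4
  item 8: 5 − 1 = 4
  item 9: 3
Total = 1 + 3 + 2 + 1 + 1 + 3 + 4 + 4 + 3 = 22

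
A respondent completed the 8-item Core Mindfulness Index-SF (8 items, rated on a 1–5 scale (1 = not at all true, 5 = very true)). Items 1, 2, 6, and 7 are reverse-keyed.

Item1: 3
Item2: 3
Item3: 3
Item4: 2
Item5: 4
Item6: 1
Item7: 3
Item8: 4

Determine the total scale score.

27

Apply reverse scoring (reverse-coded value = 6 − response):
  item 1: 6 − 3 = 3
  item 2: 6 − 3 = 3
  item 6: 6 − 1 = 5
  item 7: 6 − 3 = 3
Scored items: 3, 3, 3, 2, 4, 5, 3, 4
Total = 3 + 3 + 3 + 2 + 4 + 5 + 3 + 4 = 27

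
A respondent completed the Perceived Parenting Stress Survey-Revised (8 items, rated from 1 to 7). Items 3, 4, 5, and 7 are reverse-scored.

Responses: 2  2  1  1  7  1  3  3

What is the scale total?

Apply reverse scoring (reversed = (1+7) − raw = 8 − raw):
  item 3: 8 − 1 = 7
  item 4: 8 − 1 = 7
  item 5: 8 − 7 = 1
  item 7: 8 − 3 = 5
Scored responses: 2, 2, 7, 7, 1, 1, 5, 3
Total = 2 + 2 + 7 + 7 + 1 + 1 + 5 + 3 = 28

28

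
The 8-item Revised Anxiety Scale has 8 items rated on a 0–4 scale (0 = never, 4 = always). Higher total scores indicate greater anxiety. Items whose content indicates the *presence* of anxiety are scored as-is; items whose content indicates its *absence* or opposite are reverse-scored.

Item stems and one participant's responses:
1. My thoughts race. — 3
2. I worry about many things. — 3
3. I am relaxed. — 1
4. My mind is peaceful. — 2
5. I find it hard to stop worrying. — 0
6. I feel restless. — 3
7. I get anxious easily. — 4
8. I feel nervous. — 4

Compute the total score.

Items 3, 4 describe the absence/opposite of anxiety → reverse-score.
reversed = (0+4) − raw = 4 − raw.
  item 1: 3
  item 2: 3
  item 3: 4 − 1 = 3
  item 4: 4 − 2 = 2
  item 5: 0
  item 6: 3
  item 7: 4
  item 8: 4
Total = 3 + 3 + 3 + 2 + 0 + 3 + 4 + 4 = 22

22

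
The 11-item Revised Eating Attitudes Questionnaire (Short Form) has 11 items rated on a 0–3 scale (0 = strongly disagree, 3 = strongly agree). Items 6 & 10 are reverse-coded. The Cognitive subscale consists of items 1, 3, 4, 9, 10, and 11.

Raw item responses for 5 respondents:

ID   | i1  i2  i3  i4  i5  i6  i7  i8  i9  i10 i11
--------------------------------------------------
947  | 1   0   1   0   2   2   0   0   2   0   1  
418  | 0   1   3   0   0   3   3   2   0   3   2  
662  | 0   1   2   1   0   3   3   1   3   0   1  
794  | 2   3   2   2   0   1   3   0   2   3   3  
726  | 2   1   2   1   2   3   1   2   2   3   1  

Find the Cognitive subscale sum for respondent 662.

Respondent 662 raw: 0, 1, 2, 1, 0, 3, 3, 1, 3, 0, 1.
Cognitive items: 1, 3, 4, 9, 10, 11.
Reverse-coded (on a 0–3 scale, reversed = 3 − raw):
  item 1: 0
  item 3: 2
  item 4: 1
  item 9: 3
  item 10: 3 − 0 = 3
  item 11: 1
Sum = 0 + 2 + 1 + 3 + 3 + 1 = 10

10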